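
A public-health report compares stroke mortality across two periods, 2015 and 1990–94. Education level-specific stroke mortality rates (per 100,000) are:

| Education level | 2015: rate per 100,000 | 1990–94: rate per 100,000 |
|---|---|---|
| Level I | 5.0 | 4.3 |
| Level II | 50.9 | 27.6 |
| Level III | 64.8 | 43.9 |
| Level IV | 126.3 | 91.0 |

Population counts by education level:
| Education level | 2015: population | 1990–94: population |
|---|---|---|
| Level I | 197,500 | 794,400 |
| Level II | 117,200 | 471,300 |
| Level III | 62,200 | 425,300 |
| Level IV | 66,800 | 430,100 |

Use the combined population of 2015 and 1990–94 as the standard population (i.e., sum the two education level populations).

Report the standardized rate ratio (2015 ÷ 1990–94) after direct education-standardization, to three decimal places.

1.484

Combined standard total = 2,564,800; weights = 0.3867, 0.2295, 0.1901, 0.1937.
2015: 0.3867×5.0 + 0.2295×50.9 + 0.1901×64.8 + 0.1937×126.3 = 50.3987 per 100,000.
1990–94: 0.3867×4.3 + 0.2295×27.6 + 0.1901×43.9 + 0.1937×91.0 = 33.9703 per 100,000.
Ratio = 50.3987 ÷ 33.9703 = 1.48361.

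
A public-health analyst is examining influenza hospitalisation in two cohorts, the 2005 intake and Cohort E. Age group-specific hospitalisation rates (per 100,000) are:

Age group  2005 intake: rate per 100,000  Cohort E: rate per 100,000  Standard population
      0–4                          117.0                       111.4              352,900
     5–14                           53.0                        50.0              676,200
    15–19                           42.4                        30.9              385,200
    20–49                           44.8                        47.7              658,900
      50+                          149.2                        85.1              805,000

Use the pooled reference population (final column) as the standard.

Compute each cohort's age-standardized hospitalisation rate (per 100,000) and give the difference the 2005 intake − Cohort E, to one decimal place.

20.2

Standard total = 2,878,200; weights = 0.1226, 0.2349, 0.1338, 0.2289, 0.2797.
The 2005 intake: 0.1226×117.0 + 0.2349×53.0 + 0.1338×42.4 + 0.2289×44.8 + 0.2797×149.2 = 84.4573 per 100,000.
Cohort E: 0.1226×111.4 + 0.2349×50.0 + 0.1338×30.9 + 0.2289×47.7 + 0.2797×85.1 = 64.2627 per 100,000.
Difference = 84.4573 − 64.2627 = 20.1947.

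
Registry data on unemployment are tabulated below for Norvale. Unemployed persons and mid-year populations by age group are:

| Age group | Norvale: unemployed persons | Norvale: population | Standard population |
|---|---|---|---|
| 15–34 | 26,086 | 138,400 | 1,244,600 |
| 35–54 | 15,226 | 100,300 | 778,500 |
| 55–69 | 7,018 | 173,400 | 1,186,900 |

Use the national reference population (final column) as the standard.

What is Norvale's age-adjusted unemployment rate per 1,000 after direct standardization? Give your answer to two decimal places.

124.86

Age-specific rates per 1,000 for Norvale: 188.483, 151.805, 40.473.
Standard total = 3,210,000; weights = 0.3877, 0.2425, 0.3698.
Standardized rate: 0.3877×188.483 + 0.2425×151.805 + 0.3698×40.473 = 124.8606 per 1,000.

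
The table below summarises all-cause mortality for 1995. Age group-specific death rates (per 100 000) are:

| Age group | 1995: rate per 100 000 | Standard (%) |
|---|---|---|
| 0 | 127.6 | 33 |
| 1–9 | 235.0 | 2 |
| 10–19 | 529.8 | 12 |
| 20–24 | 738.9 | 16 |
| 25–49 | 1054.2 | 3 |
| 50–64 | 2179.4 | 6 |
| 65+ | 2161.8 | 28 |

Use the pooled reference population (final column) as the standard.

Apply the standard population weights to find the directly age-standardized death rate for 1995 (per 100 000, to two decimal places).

Standard weights: 0.33, 0.02, 0.12, 0.16, 0.03, 0.06, 0.28.
Standardized rate: 0.3300×127.6 + 0.0200×235.0 + 0.1200×529.8 + 0.1600×738.9 + 0.0300×1054.2 + 0.0600×2179.4 + 0.2800×2161.8 = 996.3020 per 100 000.

996.30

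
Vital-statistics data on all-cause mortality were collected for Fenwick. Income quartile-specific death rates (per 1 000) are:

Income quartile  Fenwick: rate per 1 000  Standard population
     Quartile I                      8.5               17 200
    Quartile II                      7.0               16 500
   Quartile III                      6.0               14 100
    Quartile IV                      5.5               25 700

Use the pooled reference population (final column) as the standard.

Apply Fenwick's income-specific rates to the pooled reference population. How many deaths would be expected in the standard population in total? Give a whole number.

Expected deaths = Σ (standard pop × income-specific rate ÷ 1 000)
= 17 200×8.5/1 000 + 16 500×7.0/1 000 + 14 100×6.0/1 000 + 25 700×5.5/1 000
= 146.20 + 115.50 + 84.60 + 141.35 = 487.65.

488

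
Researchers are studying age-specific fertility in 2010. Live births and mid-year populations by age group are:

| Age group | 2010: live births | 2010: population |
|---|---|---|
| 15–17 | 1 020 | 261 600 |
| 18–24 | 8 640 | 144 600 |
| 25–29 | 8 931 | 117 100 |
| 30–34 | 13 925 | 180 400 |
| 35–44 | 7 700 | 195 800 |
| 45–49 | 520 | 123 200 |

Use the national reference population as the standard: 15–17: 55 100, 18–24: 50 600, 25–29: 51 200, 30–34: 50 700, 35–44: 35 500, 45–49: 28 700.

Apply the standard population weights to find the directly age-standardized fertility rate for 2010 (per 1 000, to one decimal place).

46.3

Age-specific rates per 1 000 for 2010: 3.899, 59.751, 76.268, 77.190, 39.326, 4.221.
Standard total = 271 800; weights = 0.2027, 0.1862, 0.1884, 0.1865, 0.1306, 0.1056.
Standardized rate: 0.2027×3.899 + 0.1862×59.751 + 0.1884×76.268 + 0.1865×77.190 + 0.1306×39.326 + 0.1056×4.221 = 46.2615 per 1 000.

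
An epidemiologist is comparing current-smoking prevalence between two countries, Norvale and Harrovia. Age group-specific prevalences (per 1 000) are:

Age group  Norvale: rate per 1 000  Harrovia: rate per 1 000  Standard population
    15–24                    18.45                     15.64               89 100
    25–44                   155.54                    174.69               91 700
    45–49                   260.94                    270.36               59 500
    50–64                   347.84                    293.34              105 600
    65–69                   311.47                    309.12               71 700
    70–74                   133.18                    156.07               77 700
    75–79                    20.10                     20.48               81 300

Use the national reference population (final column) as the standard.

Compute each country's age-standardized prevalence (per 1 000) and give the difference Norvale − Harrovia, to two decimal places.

Standard total = 576 600; weights = 0.1545, 0.1590, 0.1032, 0.1831, 0.1243, 0.1348, 0.1410.
Norvale: 0.1545×18.45 + 0.1590×155.54 + 0.1032×260.94 + 0.1831×347.84 + 0.1243×311.47 + 0.1348×133.18 + 0.1410×20.10 = 177.7304 per 1 000.
Harrovia: 0.1545×15.64 + 0.1590×174.69 + 0.1032×270.36 + 0.1831×293.34 + 0.1243×309.12 + 0.1348×156.07 + 0.1410×20.48 = 174.1784 per 1 000.
Difference = 177.7304 − 174.1784 = 3.5520.

3.55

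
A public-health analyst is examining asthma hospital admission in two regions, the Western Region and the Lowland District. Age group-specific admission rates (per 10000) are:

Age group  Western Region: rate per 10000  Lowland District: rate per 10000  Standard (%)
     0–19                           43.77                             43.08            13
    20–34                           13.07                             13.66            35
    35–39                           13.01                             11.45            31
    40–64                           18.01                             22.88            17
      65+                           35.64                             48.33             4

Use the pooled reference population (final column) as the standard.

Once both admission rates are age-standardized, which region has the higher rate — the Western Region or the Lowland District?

Standard weights: 0.13, 0.35, 0.31, 0.17, 0.04.
The Western Region: 0.1300×43.77 + 0.3500×13.07 + 0.3100×13.01 + 0.1700×18.01 + 0.0400×35.64 = 18.7850 per 10000.
The Lowland District: 0.1300×43.08 + 0.3500×13.66 + 0.3100×11.45 + 0.1700×22.88 + 0.0400×48.33 = 19.7537 per 10000.

Lowland District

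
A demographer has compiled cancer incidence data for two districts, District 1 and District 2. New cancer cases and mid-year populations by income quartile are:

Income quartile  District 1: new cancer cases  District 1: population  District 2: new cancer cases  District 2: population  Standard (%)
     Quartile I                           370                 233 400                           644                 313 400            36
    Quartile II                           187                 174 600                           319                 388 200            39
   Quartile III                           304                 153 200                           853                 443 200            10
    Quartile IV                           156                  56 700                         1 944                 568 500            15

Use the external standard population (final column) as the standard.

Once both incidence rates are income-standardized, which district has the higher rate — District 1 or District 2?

District 2

Income-specific rates per 100 000 for District 1: 158.53, 107.10, 198.43, 275.13.
For District 2: 205.49, 82.17, 192.46, 341.95.
Standard weights: 0.36, 0.39, 0.10, 0.15.
District 1: 0.3600×158.53 + 0.3900×107.10 + 0.1000×198.43 + 0.1500×275.13 = 159.9524 per 100 000.
District 2: 0.3600×205.49 + 0.3900×82.17 + 0.1000×192.46 + 0.1500×341.95 = 176.5629 per 100 000.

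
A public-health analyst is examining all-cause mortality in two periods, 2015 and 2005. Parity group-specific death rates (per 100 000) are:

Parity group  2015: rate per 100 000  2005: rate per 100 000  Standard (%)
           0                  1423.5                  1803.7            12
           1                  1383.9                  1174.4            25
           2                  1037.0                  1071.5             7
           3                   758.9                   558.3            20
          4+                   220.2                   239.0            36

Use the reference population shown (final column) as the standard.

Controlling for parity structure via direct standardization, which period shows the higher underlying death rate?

2015

Standard weights: 0.12, 0.25, 0.07, 0.20, 0.36.
2015: 0.1200×1423.5 + 0.2500×1383.9 + 0.0700×1037.0 + 0.2000×758.9 + 0.3600×220.2 = 820.4370 per 100 000.
2005: 0.1200×1803.7 + 0.2500×1174.4 + 0.0700×1071.5 + 0.2000×558.3 + 0.3600×239.0 = 782.7490 per 100 000.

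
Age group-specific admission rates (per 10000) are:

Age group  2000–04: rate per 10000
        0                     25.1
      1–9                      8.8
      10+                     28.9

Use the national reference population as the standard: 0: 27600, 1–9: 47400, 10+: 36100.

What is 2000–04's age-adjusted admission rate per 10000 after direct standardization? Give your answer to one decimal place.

19.4

Standard total = 111100; weights = 0.2484, 0.4266, 0.3249.
Standardized rate: 0.2484×25.1 + 0.4266×8.8 + 0.3249×28.9 = 19.3805 per 10000.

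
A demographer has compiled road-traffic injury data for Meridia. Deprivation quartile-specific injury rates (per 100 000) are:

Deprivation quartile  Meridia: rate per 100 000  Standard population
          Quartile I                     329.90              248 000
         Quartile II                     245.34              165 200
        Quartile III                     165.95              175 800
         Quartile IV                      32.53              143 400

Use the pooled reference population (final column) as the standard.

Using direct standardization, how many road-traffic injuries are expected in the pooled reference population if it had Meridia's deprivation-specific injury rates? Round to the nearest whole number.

1562

Expected road-traffic injuries = Σ (standard pop × deprivation-specific rate ÷ 100 000)
= 248 000×329.90/100 000 + 165 200×245.34/100 000 + 175 800×165.95/100 000 + 143 400×32.53/100 000
= 818.15 + 405.30 + 291.74 + 46.65 = 1561.84.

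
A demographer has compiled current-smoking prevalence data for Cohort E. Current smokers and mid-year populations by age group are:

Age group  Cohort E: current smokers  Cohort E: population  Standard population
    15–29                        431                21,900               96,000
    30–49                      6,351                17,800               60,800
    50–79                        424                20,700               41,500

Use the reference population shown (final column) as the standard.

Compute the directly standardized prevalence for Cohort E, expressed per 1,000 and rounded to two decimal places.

Age-specific rates per 1,000 for Cohort E: 19.680, 356.798, 20.483.
Standard total = 198,300; weights = 0.4841, 0.3066, 0.2093.
Standardized rate: 0.4841×19.680 + 0.3066×356.798 + 0.2093×20.483 = 123.2106 per 1,000.

123.21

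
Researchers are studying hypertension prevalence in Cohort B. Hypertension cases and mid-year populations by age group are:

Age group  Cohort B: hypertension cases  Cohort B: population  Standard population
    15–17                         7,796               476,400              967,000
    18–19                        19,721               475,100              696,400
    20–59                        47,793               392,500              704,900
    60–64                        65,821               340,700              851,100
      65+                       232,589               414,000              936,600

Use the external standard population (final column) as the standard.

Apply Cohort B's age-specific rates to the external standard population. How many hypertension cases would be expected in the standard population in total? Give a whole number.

821181

Age-specific rates per 1,000 for Cohort B: 16.364, 41.509, 121.766, 193.193, 561.809.
Expected hypertension cases = Σ (standard pop × age-specific rate ÷ 1,000)
= 967,000×16.364/1,000 + 696,400×41.509/1,000 + 704,900×121.766/1,000 + 851,100×193.193/1,000 + 936,600×561.809/1,000
= 15824.37 + 28906.98 + 85832.58 + 164426.92 + 526190.48 = 821181.33.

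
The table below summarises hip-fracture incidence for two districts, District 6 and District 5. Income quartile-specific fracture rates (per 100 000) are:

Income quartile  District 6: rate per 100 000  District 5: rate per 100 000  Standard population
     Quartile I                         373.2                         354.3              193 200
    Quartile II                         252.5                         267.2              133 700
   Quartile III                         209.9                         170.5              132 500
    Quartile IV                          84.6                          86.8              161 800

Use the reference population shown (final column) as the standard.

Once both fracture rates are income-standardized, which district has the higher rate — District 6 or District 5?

District 6

Standard total = 621 200; weights = 0.3110, 0.2152, 0.2133, 0.2605.
District 6: 0.3110×373.2 + 0.2152×252.5 + 0.2133×209.9 + 0.2605×84.6 = 237.2207 per 100 000.
District 5: 0.3110×354.3 + 0.2152×267.2 + 0.2133×170.5 + 0.2605×86.8 = 226.6756 per 100 000.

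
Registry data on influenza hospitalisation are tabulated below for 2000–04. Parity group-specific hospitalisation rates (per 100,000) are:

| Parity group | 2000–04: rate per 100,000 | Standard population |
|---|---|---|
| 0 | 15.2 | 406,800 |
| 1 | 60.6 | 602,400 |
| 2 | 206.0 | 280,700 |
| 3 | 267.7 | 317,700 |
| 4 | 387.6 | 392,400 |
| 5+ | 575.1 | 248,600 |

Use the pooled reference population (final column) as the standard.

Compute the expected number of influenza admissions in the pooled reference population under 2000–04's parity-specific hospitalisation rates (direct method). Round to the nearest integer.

4806

Expected influenza admissions = Σ (standard pop × parity-specific rate ÷ 100,000)
= 406,800×15.2/100,000 + 602,400×60.6/100,000 + 280,700×206.0/100,000 + 317,700×267.7/100,000 + 392,400×387.6/100,000 + 248,600×575.1/100,000
= 61.83 + 365.05 + 578.24 + 850.48 + 1520.94 + 1429.70 = 4806.25.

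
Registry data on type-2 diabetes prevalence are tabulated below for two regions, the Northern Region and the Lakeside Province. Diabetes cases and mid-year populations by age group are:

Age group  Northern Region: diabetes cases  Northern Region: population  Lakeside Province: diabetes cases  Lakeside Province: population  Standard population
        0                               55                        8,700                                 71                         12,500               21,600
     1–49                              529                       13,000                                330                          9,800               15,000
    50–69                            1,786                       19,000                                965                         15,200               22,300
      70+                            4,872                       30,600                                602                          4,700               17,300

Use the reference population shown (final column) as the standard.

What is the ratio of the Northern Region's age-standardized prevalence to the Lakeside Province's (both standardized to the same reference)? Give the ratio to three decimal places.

1.314

Age-specific rates per 1,000 for the Northern Region: 6.322, 40.692, 94.000, 159.216.
For the Lakeside Province: 5.680, 33.673, 63.487, 128.085.
Standard total = 76,200; weights = 0.2835, 0.1969, 0.2927, 0.2270.
The Northern Region: 0.2835×6.322 + 0.1969×40.692 + 0.2927×94.000 + 0.2270×159.216 = 73.4589 per 1,000.
The Lakeside Province: 0.2835×5.680 + 0.1969×33.673 + 0.2927×63.487 + 0.2270×128.085 = 55.8979 per 1,000.
Ratio = 73.4589 ÷ 55.8979 = 1.31416.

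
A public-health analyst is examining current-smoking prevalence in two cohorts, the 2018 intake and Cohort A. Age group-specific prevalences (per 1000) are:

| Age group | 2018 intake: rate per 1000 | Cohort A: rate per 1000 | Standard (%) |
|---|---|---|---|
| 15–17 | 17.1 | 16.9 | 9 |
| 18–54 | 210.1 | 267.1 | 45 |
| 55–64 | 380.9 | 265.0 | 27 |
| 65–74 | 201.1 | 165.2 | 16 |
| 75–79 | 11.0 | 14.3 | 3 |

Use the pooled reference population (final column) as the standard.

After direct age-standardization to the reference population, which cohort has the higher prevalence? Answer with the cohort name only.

Standard weights: 0.09, 0.45, 0.27, 0.16, 0.03.
The 2018 intake: 0.0900×17.1 + 0.4500×210.1 + 0.2700×380.9 + 0.1600×201.1 + 0.0300×11.0 = 231.4330 per 1000.
Cohort A: 0.0900×16.9 + 0.4500×267.1 + 0.2700×265.0 + 0.1600×165.2 + 0.0300×14.3 = 220.1270 per 1000.

2018 intake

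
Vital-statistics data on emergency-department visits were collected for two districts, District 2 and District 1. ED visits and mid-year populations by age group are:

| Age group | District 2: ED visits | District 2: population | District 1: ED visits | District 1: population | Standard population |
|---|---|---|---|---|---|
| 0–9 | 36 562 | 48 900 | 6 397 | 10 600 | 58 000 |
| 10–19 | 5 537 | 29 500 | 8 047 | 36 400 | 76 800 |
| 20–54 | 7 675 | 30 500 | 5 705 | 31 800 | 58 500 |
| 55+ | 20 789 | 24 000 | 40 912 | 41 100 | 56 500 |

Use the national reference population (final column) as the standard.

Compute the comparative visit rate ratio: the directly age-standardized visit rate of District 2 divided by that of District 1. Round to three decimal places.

Age-specific rates per 1 000 for District 2: 747.689, 187.695, 251.639, 866.208.
For District 1: 603.491, 221.071, 179.403, 995.426.
Standard total = 249 800; weights = 0.2322, 0.3074, 0.2342, 0.2262.
District 2: 0.2322×747.689 + 0.3074×187.695 + 0.2342×251.639 + 0.2262×866.208 = 486.1594 per 1 000.
District 1: 0.2322×603.491 + 0.3074×221.071 + 0.2342×179.403 + 0.2262×995.426 = 475.2496 per 1 000.
Ratio = 486.1594 ÷ 475.2496 = 1.02296.

1.023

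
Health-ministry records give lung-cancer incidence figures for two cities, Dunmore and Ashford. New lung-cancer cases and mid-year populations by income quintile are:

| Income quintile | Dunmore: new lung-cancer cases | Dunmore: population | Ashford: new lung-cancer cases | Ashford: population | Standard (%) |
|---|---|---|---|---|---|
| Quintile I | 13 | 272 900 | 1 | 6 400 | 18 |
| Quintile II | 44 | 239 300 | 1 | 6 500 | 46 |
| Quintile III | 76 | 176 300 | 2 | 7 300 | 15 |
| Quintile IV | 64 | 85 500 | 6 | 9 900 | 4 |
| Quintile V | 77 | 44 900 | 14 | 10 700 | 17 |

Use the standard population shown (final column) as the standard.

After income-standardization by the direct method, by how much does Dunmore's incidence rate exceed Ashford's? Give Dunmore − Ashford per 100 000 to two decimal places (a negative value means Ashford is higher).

9.26

Income-specific rates per 100 000 for Dunmore: 4.76, 18.39, 43.11, 74.85, 171.49.
For Ashford: 15.62, 15.38, 27.40, 60.61, 130.84.
Standard weights: 0.18, 0.46, 0.15, 0.04, 0.17.
Dunmore: 0.1800×4.76 + 0.4600×18.39 + 0.1500×43.11 + 0.0400×74.85 + 0.1700×171.49 = 47.9295 per 100 000.
Ashford: 0.1800×15.62 + 0.4600×15.38 + 0.1500×27.40 + 0.0400×60.61 + 0.1700×130.84 = 38.6662 per 100 000.
Difference = 47.9295 − 38.6662 = 9.2633.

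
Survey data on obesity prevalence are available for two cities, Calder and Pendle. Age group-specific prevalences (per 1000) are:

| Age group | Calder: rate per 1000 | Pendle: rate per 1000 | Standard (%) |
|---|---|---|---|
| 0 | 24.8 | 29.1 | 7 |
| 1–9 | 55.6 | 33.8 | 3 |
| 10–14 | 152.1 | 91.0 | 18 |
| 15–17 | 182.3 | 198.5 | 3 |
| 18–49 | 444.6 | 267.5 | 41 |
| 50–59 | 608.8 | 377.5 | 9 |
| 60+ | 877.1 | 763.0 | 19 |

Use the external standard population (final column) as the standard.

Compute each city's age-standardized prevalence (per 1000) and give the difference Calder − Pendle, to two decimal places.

125.97

Standard weights: 0.07, 0.03, 0.18, 0.03, 0.41, 0.09, 0.19.
Calder: 0.0700×24.8 + 0.0300×55.6 + 0.1800×152.1 + 0.0300×182.3 + 0.4100×444.6 + 0.0900×608.8 + 0.1900×877.1 = 439.9780 per 1000.
Pendle: 0.0700×29.1 + 0.0300×33.8 + 0.1800×91.0 + 0.0300×198.5 + 0.4100×267.5 + 0.0900×377.5 + 0.1900×763.0 = 314.0060 per 1000.
Difference = 439.9780 − 314.0060 = 125.9720.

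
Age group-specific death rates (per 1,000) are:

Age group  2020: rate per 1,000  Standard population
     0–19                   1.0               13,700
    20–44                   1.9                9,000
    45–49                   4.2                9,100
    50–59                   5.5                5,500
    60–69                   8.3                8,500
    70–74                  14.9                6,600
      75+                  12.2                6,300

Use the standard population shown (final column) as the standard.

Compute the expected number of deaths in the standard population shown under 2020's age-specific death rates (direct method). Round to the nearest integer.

Expected deaths = Σ (standard pop × age-specific rate ÷ 1,000)
= 13,700×1.0/1,000 + 9,000×1.9/1,000 + 9,100×4.2/1,000 + 5,500×5.5/1,000 + 8,500×8.3/1,000 + 6,600×14.9/1,000 + 6,300×12.2/1,000
= 13.70 + 17.10 + 38.22 + 30.25 + 70.55 + 98.34 + 76.86 = 345.02.

345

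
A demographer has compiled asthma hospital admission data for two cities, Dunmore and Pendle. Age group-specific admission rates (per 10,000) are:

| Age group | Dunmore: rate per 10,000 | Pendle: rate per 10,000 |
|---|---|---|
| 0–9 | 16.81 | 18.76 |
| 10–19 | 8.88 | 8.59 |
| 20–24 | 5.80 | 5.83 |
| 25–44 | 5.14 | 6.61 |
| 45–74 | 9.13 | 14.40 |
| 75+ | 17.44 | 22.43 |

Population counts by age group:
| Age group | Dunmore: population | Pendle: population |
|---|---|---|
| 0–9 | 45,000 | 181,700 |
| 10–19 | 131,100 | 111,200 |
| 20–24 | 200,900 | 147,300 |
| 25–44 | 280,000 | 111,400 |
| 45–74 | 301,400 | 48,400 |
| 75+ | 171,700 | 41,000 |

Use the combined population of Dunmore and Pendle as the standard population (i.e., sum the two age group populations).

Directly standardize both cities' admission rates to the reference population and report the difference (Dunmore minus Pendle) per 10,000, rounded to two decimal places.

-2.18

Combined standard total = 1,771,100; weights = 0.1280, 0.1368, 0.1966, 0.2210, 0.1975, 0.1201.
Dunmore: 0.1280×16.81 + 0.1368×8.88 + 0.1966×5.80 + 0.2210×5.14 + 0.1975×9.13 + 0.1201×17.44 = 9.5404 per 10,000.
Pendle: 0.1280×18.76 + 0.1368×8.59 + 0.1966×5.83 + 0.2210×6.61 + 0.1975×14.40 + 0.1201×22.43 = 11.7212 per 10,000.
Difference = 9.5404 − 11.7212 = -2.1808.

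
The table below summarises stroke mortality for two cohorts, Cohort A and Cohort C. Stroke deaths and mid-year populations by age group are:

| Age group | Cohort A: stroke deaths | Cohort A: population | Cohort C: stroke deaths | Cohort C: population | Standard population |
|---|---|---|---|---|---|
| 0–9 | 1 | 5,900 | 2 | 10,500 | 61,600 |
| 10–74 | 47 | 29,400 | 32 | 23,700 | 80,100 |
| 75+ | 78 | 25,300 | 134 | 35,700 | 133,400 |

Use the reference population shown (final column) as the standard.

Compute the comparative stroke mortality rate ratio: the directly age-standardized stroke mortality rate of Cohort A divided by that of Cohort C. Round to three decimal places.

Age-specific rates per 100,000 for Cohort A: 16.95, 159.86, 308.30.
For Cohort C: 19.05, 135.02, 375.35.
Standard total = 275,100; weights = 0.2239, 0.2912, 0.4849.
Cohort A: 0.2239×16.95 + 0.2912×159.86 + 0.4849×308.30 = 199.8417 per 100,000.
Cohort C: 0.2239×19.05 + 0.2912×135.02 + 0.4849×375.35 = 225.5915 per 100,000.
Ratio = 199.8417 ÷ 225.5915 = 0.88586.

0.886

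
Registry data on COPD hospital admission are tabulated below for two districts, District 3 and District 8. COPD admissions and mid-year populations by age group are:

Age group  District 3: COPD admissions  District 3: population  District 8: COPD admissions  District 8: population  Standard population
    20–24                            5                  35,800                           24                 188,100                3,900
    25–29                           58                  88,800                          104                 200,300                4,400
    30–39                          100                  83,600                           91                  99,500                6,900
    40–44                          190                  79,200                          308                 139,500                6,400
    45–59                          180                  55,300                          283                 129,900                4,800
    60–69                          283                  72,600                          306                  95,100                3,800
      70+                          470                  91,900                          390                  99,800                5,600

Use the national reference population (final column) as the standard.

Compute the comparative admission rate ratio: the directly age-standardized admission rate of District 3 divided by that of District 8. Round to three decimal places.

1.270

Age-specific rates per 10,000 for District 3: 1.40, 6.53, 11.96, 23.99, 32.55, 38.98, 51.14.
For District 8: 1.28, 5.19, 9.15, 22.08, 21.79, 32.18, 39.08.
Standard total = 35,800; weights = 0.1089, 0.1229, 0.1927, 0.1788, 0.1341, 0.1061, 0.1564.
District 3: 0.1089×1.40 + 0.1229×6.53 + 0.1927×11.96 + 0.1788×23.99 + 0.1341×32.55 + 0.1061×38.98 + 0.1564×51.14 = 24.0509 per 10,000.
District 8: 0.1089×1.28 + 0.1229×5.19 + 0.1927×9.15 + 0.1788×22.08 + 0.1341×21.79 + 0.1061×32.18 + 0.1564×39.08 = 18.9361 per 10,000.
Ratio = 24.0509 ÷ 18.9361 = 1.27010.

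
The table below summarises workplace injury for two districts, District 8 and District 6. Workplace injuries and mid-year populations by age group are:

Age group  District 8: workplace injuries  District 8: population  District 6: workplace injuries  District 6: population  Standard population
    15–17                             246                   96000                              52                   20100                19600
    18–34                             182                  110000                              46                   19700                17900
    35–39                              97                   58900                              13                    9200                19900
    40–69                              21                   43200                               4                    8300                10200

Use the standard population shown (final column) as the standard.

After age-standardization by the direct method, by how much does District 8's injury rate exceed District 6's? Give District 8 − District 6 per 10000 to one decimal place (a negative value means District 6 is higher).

-1.2

Age-specific rates per 10000 for District 8: 25.62, 16.55, 16.47, 4.86.
For District 6: 25.87, 23.35, 14.13, 4.82.
Standard total = 67600; weights = 0.2899, 0.2648, 0.2944, 0.1509.
District 8: 0.2899×25.62 + 0.2648×16.55 + 0.2944×16.47 + 0.1509×4.86 = 17.3923 per 10000.
District 6: 0.2899×25.87 + 0.2648×23.35 + 0.2944×14.13 + 0.1509×4.82 = 18.5708 per 10000.
Difference = 17.3923 − 18.5708 = -1.1785.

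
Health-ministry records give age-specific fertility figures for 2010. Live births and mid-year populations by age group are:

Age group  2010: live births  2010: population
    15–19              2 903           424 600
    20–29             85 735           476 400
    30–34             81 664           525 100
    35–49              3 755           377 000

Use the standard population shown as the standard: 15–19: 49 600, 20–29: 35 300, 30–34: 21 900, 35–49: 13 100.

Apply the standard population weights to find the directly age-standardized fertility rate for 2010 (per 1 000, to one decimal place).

Age-specific rates per 1 000 for 2010: 6.837, 179.964, 155.521, 9.960.
Standard total = 119 900; weights = 0.4137, 0.2944, 0.1827, 0.1093.
Standardized rate: 0.4137×6.837 + 0.2944×179.964 + 0.1827×155.521 + 0.1093×9.960 = 85.3064 per 1 000.

85.3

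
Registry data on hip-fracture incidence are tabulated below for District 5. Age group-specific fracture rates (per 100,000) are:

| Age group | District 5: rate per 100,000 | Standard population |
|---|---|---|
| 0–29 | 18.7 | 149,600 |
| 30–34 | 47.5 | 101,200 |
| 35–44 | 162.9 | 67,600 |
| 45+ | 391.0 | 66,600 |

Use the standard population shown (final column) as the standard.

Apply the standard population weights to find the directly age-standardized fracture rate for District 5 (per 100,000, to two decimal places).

Standard total = 385,000; weights = 0.3886, 0.2629, 0.1756, 0.1730.
Standardized rate: 0.3886×18.7 + 0.2629×47.5 + 0.1756×162.9 + 0.1730×391.0 = 115.9926 per 100,000.

115.99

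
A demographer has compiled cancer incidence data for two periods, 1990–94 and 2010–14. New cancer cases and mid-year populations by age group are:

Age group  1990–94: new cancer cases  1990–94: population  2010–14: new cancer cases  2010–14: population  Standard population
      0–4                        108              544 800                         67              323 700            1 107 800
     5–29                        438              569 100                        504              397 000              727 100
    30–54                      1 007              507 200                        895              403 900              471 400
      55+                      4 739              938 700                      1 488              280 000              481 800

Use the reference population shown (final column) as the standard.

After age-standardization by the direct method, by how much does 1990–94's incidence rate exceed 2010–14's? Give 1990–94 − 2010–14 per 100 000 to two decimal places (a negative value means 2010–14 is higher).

Age-specific rates per 100 000 for 1990–94: 19.82, 76.96, 198.54, 504.85.
For 2010–14: 20.70, 126.95, 221.59, 531.43.
Standard total = 2 788 100; weights = 0.3973, 0.2608, 0.1691, 0.1728.
1990–94: 0.3973×19.82 + 0.2608×76.96 + 0.1691×198.54 + 0.1728×504.85 = 148.7567 per 100 000.
2010–14: 0.3973×20.70 + 0.2608×126.95 + 0.1691×221.59 + 0.1728×531.43 = 170.6309 per 100 000.
Difference = 148.7567 − 170.6309 = -21.8741.

-21.87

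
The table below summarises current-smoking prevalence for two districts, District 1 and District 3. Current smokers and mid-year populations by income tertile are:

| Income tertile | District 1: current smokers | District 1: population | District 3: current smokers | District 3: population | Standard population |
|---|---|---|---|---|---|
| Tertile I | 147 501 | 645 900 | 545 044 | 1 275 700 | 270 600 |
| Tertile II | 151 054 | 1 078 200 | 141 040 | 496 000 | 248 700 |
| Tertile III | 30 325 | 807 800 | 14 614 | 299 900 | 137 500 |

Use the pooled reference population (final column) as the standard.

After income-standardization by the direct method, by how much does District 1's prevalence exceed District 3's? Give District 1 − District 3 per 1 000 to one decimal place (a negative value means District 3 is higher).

-138.9

Income-specific rates per 1 000 for District 1: 228.365, 140.098, 37.540.
For District 3: 427.251, 284.355, 48.730.
Standard total = 656 800; weights = 0.4120, 0.3787, 0.2093.
District 1: 0.4120×228.365 + 0.3787×140.098 + 0.2093×37.540 = 154.9936 per 1 000.
District 3: 0.4120×427.251 + 0.3787×284.355 + 0.2093×48.730 = 293.8999 per 1 000.
Difference = 154.9936 − 293.8999 = -138.9063.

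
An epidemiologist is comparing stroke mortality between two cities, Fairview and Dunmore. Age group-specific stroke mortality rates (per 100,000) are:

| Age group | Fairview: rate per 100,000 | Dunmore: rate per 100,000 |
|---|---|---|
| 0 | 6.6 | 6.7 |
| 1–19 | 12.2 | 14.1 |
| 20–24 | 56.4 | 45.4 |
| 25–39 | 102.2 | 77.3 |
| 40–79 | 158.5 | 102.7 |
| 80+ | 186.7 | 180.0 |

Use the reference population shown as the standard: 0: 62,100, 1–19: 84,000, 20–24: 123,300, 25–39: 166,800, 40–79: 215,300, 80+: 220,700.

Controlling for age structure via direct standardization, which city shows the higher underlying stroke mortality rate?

Standard total = 872,200; weights = 0.0712, 0.0963, 0.1414, 0.1912, 0.2468, 0.2530.
Fairview: 0.0712×6.6 + 0.0963×12.2 + 0.1414×56.4 + 0.1912×102.2 + 0.2468×158.5 + 0.2530×186.7 = 115.5302 per 100,000.
Dunmore: 0.0712×6.7 + 0.0963×14.1 + 0.1414×45.4 + 0.1912×77.3 + 0.2468×102.7 + 0.2530×180.0 = 93.9340 per 100,000.

Fairview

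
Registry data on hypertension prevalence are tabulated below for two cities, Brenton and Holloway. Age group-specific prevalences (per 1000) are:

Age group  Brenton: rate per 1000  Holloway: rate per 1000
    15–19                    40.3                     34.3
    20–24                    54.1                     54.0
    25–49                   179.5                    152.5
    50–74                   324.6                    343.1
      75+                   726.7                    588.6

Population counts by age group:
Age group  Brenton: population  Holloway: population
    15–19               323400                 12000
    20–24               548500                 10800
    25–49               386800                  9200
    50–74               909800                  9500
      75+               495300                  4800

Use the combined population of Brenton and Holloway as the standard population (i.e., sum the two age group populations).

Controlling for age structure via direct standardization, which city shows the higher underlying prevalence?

Brenton

Combined standard total = 2710100; weights = 0.1238, 0.2064, 0.1461, 0.3392, 0.1845.
Brenton: 0.1238×40.3 + 0.2064×54.1 + 0.1461×179.5 + 0.3392×324.6 + 0.1845×726.7 = 286.5888 per 1000.
Holloway: 0.1238×34.3 + 0.2064×54.0 + 0.1461×152.5 + 0.3392×343.1 + 0.1845×588.6 = 262.6719 per 1000.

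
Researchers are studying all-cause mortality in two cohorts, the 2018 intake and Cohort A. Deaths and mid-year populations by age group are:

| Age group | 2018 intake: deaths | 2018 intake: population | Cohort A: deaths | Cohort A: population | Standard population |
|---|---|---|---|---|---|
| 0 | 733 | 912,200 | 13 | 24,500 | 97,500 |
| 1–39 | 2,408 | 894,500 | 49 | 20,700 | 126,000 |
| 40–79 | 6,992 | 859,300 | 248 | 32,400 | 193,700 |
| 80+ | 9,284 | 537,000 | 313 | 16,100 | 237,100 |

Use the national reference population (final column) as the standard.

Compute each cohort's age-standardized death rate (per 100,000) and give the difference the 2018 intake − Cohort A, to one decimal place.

Age-specific rates per 100,000 for the 2018 intake: 80.36, 269.20, 813.69, 1728.86.
For Cohort A: 53.06, 236.71, 765.43, 1944.10.
Standard total = 654,300; weights = 0.1490, 0.1926, 0.2960, 0.3624.
The 2018 intake: 0.1490×80.36 + 0.1926×269.20 + 0.2960×813.69 + 0.3624×1728.86 = 931.1913 per 100,000.
Cohort A: 0.1490×53.06 + 0.1926×236.71 + 0.2960×765.43 + 0.3624×1944.10 = 984.5785 per 100,000.
Difference = 931.1913 − 984.5785 = -53.3872.

-53.4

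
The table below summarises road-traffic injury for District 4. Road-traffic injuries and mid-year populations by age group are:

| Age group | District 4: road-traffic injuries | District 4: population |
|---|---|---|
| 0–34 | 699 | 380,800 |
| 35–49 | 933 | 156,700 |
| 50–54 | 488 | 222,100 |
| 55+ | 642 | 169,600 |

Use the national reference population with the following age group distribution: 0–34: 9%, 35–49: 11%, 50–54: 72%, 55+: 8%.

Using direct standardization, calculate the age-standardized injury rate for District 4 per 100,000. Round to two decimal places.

270.50

Age-specific rates per 100,000 for District 4: 183.56, 595.41, 219.72, 378.54.
Standard weights: 0.09, 0.11, 0.72, 0.08.
Standardized rate: 0.0900×183.56 + 0.1100×595.41 + 0.7200×219.72 + 0.0800×378.54 = 270.4971 per 100,000.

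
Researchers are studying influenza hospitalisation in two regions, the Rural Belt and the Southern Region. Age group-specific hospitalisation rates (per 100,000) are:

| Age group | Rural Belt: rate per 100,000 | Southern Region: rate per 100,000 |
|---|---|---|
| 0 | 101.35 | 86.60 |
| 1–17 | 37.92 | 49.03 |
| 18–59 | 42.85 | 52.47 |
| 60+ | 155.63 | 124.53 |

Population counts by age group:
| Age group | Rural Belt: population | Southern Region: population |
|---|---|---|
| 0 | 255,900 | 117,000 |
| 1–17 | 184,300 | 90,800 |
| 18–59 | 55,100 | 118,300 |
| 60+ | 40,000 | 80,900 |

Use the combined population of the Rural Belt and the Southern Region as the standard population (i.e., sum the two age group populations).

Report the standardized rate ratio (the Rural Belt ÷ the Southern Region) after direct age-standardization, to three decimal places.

1.065

Combined standard total = 942,300; weights = 0.3957, 0.2919, 0.1840, 0.1283.
The Rural Belt: 0.3957×101.35 + 0.2919×37.92 + 0.1840×42.85 + 0.1283×155.63 = 79.0312 per 100,000.
The Southern Region: 0.3957×86.60 + 0.2919×49.03 + 0.1840×52.47 + 0.1283×124.53 = 74.2176 per 100,000.
Ratio = 79.0312 ÷ 74.2176 = 1.06486.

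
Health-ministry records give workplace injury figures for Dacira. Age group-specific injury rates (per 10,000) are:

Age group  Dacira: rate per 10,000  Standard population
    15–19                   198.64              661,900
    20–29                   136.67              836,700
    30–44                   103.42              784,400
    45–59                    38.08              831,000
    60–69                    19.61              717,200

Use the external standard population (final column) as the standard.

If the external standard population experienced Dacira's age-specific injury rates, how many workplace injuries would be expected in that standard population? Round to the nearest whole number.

Expected workplace injuries = Σ (standard pop × age-specific rate ÷ 10,000)
= 661,900×198.64/10,000 + 836,700×136.67/10,000 + 784,400×103.42/10,000 + 831,000×38.08/10,000 + 717,200×19.61/10,000
= 13147.98 + 11435.18 + 8112.26 + 3164.45 + 1406.43 = 37266.30.

37266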